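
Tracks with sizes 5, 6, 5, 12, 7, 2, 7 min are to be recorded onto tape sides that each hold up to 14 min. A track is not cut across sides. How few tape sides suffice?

4

Total = 12 + 7 + 7 + 6 + 5 + 5 + 2 = 44 min.
Lower bound: ⌈44/14⌉ = 4 tape sides.
A packing using 4 tape sides:
  side 1: 12 + 2 = 14
  side 2: 7 + 7 = 14
  side 3: 6 + 5 = 11
  side 4: 5 = 5
This matches the lower bound, so 4 is optimal.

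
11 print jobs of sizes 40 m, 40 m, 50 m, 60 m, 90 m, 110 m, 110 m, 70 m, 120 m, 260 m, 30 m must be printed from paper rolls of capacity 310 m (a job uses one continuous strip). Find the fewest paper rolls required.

Total = 260 + 120 + 110 + 110 + 90 + 70 + 60 + 50 + 40 + 40 + 30 = 980 m.
Lower bound: ⌈980/310⌉ = 4 paper rolls.
A packing using 4 paper rolls:
  roll 1: 260 + 50 = 310
  roll 2: 120 + 110 + 70 = 300
  roll 3: 110 + 90 + 60 + 40 = 300
  roll 4: 40 + 30 = 70
This matches the lower bound, so 4 is optimal.

4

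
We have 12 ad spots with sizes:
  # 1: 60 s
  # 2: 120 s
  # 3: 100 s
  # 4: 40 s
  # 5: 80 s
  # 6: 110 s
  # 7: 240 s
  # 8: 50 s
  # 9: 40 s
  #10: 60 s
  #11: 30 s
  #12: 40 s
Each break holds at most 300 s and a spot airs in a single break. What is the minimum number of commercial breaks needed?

Total = 240 + 120 + 110 + 100 + 80 + 60 + 60 + 50 + 40 + 40 + 40 + 30 = 970 s.
Lower bound: ⌈970/300⌉ = 4 commercial breaks.
A packing using 4 commercial breaks:
  break 1: 240 + 60 = 300
  break 2: 120 + 110 + 60 = 290
  break 3: 100 + 80 + 50 + 40 + 30 = 300
  break 4: 40 + 40 = 80
This matches the lower bound, so 4 is optimal.

4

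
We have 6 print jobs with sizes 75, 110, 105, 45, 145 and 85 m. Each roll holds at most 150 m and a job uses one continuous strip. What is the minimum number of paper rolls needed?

5

Total = 145 + 110 + 105 + 85 + 75 + 45 = 565 m.
Lower bound: ⌈565/150⌉ = 4 paper rolls.
A packing using 5 paper rolls:
  roll 1: 145 = 145
  roll 2: 110 = 110
  roll 3: 105 + 45 = 150
  roll 4: 85 = 85
  roll 5: 75 = 75
No arrangement into 4 paper rolls stays within capacity, so 5 is optimal.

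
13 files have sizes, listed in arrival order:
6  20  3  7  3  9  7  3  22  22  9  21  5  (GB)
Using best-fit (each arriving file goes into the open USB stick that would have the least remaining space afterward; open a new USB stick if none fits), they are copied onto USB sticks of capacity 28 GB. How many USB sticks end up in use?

  6 → USB stick 1 (new)  [load 6/28]
  20 → USB stick 1  [load 26/28]
  3 → USB stick 2 (new)  [load 3/28]
  7 → USB stick 2  [load 10/28]
  3 → USB stick 2  [load 13/28]
  9 → USB stick 2  [load 22/28]
  7 → USB stick 3 (new)  [load 7/28]
  3 → USB stick 2  [load 25/28]
  22 → USB stick 4 (new)  [load 22/28]
  22 → USB stick 5 (new)  [load 22/28]
  9 → USB stick 3  [load 16/28]
  21 → USB stick 6 (new)  [load 21/28]
  5 → USB stick 4  [load 27/28]
6 USB sticks opened.

6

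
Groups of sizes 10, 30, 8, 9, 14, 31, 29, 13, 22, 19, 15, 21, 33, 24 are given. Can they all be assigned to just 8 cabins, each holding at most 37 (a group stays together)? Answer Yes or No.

Total = 278; ⌈278/37⌉ = 8.
The bound of 8 does not rule out 8, but exhaustive search shows no assignment into 8 cabins of capacity 37 exists — the minimum is 9.

No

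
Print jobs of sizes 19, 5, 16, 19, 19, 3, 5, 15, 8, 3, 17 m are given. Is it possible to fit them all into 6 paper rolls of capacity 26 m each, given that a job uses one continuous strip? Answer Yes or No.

Yes

A valid assignment using 6 paper rolls:
  roll 1: 19 + 5 = 24
  roll 2: 19 + 5 = 24
  roll 3: 19 + 3 + 3 = 25
  roll 4: 17 + 8 = 25
  roll 5: 16 = 16
  roll 6: 15 = 15
Every load is within 26 m, so 6 paper rolls suffice.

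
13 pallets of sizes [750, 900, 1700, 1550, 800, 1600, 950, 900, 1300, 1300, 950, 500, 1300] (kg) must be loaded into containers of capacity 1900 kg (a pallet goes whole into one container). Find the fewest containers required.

Total = 1700 + 1600 + 1550 + 1300 + 1300 + 1300 + 950 + 950 + 900 + 900 + 800 + 750 + 500 = 14500 kg.
Lower bound: ⌈14500/1900⌉ = 8 containers.
A packing using 9 containers:
  container 1: 1700 = 1700
  container 2: 1600 = 1600
  container 3: 1550 = 1550
  container 4: 1300 + 500 = 1800
  container 5: 1300 = 1300
  container 6: 1300 = 1300
  container 7: 950 + 950 = 1900
  container 8: 900 + 900 = 1800
  container 9: 800 + 750 = 1550
No arrangement into 8 containers stays within capacity, so 9 is optimal.

9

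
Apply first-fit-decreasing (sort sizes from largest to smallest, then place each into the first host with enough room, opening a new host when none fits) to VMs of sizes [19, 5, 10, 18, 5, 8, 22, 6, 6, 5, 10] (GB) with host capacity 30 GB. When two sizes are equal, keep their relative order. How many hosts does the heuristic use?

Sorted descending: 22, 19, 18, 10, 10, 8, 6, 6, 5, 5, 5.
  22 → host 1 (new)  [load 22/30]
  19 → host 2 (new)  [load 19/30]
  18 → host 3 (new)  [load 18/30]
  10 → host 2  [load 29/30]
  10 → host 3  [load 28/30]
  8 → host 1  [load 30/30]
  6 → host 4 (new)  [load 6/30]
  6 → host 4  [load 12/30]
  5 → host 4  [load 17/30]
  5 → host 4  [load 22/30]
  5 → host 4  [load 27/30]
4 hosts opened.

4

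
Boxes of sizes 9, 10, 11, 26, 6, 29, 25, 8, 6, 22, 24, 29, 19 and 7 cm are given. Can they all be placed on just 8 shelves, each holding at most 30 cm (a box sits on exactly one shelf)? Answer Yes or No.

Total = 231 cm; ⌈231/30⌉ = 8.
The bound of 8 does not rule out 8, but exhaustive search shows no assignment into 8 shelves of capacity 30 cm exists — the minimum is 9.

No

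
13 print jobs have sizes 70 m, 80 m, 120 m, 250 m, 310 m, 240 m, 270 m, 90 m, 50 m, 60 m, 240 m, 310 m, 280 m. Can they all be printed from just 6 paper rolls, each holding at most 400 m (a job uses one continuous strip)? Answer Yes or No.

No

Total = 2370 m; ⌈2370/400⌉ = 6.
7 print jobs each exceed half the capacity and cannot share a roll, forcing at least 7 paper rolls.
At least 7 paper rolls are required, but only 6 are allowed.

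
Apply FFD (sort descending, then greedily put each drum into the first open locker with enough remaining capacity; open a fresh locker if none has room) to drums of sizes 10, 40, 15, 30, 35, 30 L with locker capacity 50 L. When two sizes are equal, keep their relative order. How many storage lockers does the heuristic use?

4

Sorted descending: 40, 35, 30, 30, 15, 10.
  40 → locker 1 (new)  [load 40/50]
  35 → locker 2 (new)  [load 35/50]
  30 → locker 3 (new)  [load 30/50]
  30 → locker 4 (new)  [load 30/50]
  15 → locker 2  [load 50/50]
  10 → locker 1  [load 50/50]
4 storage lockers opened.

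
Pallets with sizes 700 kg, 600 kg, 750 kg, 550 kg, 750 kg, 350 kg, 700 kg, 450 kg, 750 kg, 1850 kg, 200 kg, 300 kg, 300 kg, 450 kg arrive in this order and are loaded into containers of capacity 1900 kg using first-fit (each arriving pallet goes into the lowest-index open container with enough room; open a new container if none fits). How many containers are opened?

  700 → container 1 (new)  [load 700/1900]
  600 → container 1  [load 1300/1900]
  750 → container 2 (new)  [load 750/1900]
  550 → container 1  [load 1850/1900]
  750 → container 2  [load 1500/1900]
  350 → container 2  [load 1850/1900]
  700 → container 3 (new)  [load 700/1900]
  450 → container 3  [load 1150/1900]
  750 → container 3  [load 1900/1900]
  1850 → container 4 (new)  [load 1850/1900]
  200 → container 5 (new)  [load 200/1900]
  300 → container 5  [load 500/1900]
  300 → container 5  [load 800/1900]
  450 → container 5  [load 1250/1900]
5 containers opened.

5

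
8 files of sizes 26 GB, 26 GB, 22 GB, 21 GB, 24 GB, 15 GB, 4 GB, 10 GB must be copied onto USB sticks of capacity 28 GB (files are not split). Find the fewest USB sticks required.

Total = 26 + 26 + 24 + 22 + 21 + 15 + 10 + 4 = 148 GB.
Lower bound: ⌈148/28⌉ = 6 USB sticks.
A packing using 6 USB sticks:
  USB stick 1: 26 = 26
  USB stick 2: 26 = 26
  USB stick 3: 24 + 4 = 28
  USB stick 4: 22 = 22
  USB stick 5: 21 = 21
  USB stick 6: 15 + 10 = 25
This matches the lower bound, so 6 is optimal.

6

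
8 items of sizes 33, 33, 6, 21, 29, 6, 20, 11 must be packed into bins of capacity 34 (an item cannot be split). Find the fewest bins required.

5

Total = 33 + 33 + 29 + 21 + 20 + 11 + 6 + 6 = 159.
Lower bound: ⌈159/34⌉ = 5 bins.
A packing using 5 bins:
  bin 1: 33 = 33
  bin 2: 33 = 33
  bin 3: 29 = 29
  bin 4: 21 + 11 = 32
  bin 5: 20 + 6 + 6 = 32
This matches the lower bound, so 5 is optimal.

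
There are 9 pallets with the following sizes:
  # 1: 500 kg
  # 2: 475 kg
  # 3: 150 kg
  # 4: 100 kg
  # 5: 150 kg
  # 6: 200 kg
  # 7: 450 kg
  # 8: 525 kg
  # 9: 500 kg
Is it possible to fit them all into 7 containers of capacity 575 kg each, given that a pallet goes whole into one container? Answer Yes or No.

Yes

A valid assignment using 6 containers:
  container 1: 525 = 525
  container 2: 500 = 500
  container 3: 500 = 500
  container 4: 475 + 100 = 575
  container 5: 450 = 450
  container 6: 200 + 150 + 150 = 500
That uses only 6 ≤ 7, so 7 containers are enough.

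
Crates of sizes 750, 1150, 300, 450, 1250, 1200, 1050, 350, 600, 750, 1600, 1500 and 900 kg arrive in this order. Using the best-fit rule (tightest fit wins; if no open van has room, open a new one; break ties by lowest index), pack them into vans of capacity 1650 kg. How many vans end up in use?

  750 → van 1 (new)  [load 750/1650]
  1150 → van 2 (new)  [load 1150/1650]
  300 → van 2  [load 1450/1650]
  450 → van 1  [load 1200/1650]
  1250 → van 3 (new)  [load 1250/1650]
  1200 → van 4 (new)  [load 1200/1650]
  1050 → van 5 (new)  [load 1050/1650]
  350 → van 3  [load 1600/1650]
  600 → van 5  [load 1650/1650]
  750 → van 6 (new)  [load 750/1650]
  1600 → van 7 (new)  [load 1600/1650]
  1500 → van 8 (new)  [load 1500/1650]
  900 → van 6  [load 1650/1650]
8 vans opened.

8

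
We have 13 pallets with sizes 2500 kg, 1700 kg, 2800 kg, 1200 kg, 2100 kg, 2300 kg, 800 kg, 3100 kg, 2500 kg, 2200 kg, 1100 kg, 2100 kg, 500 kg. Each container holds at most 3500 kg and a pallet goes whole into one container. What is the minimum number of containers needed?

Total = 3100 + 2800 + 2500 + 2500 + 2300 + 2200 + 2100 + 2100 + 1700 + 1200 + 1100 + 800 + 500 = 24900 kg.
Lower bound: ⌈24900/3500⌉ = 8 containers.
A packing using 9 containers:
  container 1: 3100 = 3100
  container 2: 2800 + 500 = 3300
  container 3: 2500 + 800 = 3300
  container 4: 2500 = 2500
  container 5: 2300 + 1200 = 3500
  container 6: 2200 + 1100 = 3300
  container 7: 2100 = 2100
  container 8: 2100 = 2100
  container 9: 1700 = 1700
No arrangement into 8 containers stays within capacity, so 9 is optimal.

9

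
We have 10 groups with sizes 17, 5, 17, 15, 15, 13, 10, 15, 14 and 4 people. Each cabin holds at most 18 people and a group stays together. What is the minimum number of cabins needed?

8

Total = 17 + 17 + 15 + 15 + 15 + 14 + 13 + 10 + 5 + 4 = 125 people.
Lower bound: ⌈125/18⌉ = 7 cabins.
Also, 8 groups each exceed 9 people, and no two of those can share a cabin, so at least 8 cabins are needed.
A packing using 8 cabins:
  cabin 1: 17 = 17
  cabin 2: 17 = 17
  cabin 3: 15 = 15
  cabin 4: 15 = 15
  cabin 5: 15 = 15
  cabin 6: 14 + 4 = 18
  cabin 7: 13 + 5 = 18
  cabin 8: 10 = 10
This matches the lower bound, so 8 is optimal.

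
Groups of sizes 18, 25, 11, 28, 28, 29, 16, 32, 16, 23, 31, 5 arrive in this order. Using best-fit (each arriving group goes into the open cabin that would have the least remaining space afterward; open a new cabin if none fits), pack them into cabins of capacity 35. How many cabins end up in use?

  18 → cabin 1 (new)  [load 18/35]
  25 → cabin 2 (new)  [load 25/35]
  11 → cabin 1  [load 29/35]
  28 → cabin 3 (new)  [load 28/35]
  28 → cabin 4 (new)  [load 28/35]
  29 → cabin 5 (new)  [load 29/35]
  16 → cabin 6 (new)  [load 16/35]
  32 → cabin 7 (new)  [load 32/35]
  16 → cabin 6  [load 32/35]
  23 → cabin 8 (new)  [load 23/35]
  31 → cabin 9 (new)  [load 31/35]
  5 → cabin 1  [load 34/35]
9 cabins opened.

9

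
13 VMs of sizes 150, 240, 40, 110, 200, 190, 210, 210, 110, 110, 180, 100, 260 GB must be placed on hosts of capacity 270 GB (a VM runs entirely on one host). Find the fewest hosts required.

10

Total = 260 + 240 + 210 + 210 + 200 + 190 + 180 + 150 + 110 + 110 + 110 + 100 + 40 = 2110 GB.
Lower bound: ⌈2110/270⌉ = 8 hosts.
A packing using 10 hosts:
  host 1: 260 = 260
  host 2: 240 = 240
  host 3: 210 + 40 = 250
  host 4: 210 = 210
  host 5: 200 = 200
  host 6: 190 = 190
  host 7: 180 = 180
  host 8: 150 + 110 = 260
  host 9: 110 + 110 = 220
  host 10: 100 = 100
No arrangement into 9 hosts stays within capacity, so 10 is optimal.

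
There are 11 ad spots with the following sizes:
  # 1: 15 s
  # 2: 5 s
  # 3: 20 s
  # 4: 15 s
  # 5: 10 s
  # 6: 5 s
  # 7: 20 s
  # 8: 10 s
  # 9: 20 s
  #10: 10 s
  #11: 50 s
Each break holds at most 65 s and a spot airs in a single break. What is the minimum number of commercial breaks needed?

3

Total = 50 + 20 + 20 + 20 + 15 + 15 + 10 + 10 + 10 + 5 + 5 = 180 s.
Lower bound: ⌈180/65⌉ = 3 commercial breaks.
A packing using 3 commercial breaks:
  break 1: 50 + 15 = 65
  break 2: 20 + 20 + 20 + 5 = 65
  break 3: 15 + 10 + 10 + 10 + 5 = 50
This matches the lower bound, so 3 is optimal.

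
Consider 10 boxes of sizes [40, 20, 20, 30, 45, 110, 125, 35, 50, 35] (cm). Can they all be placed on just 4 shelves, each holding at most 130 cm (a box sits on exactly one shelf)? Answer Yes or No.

A valid assignment using 4 shelves:
  shelf 1: 125 = 125
  shelf 2: 110 + 20 = 130
  shelf 3: 50 + 45 + 35 = 130
  shelf 4: 40 + 35 + 30 + 20 = 125
Every load is within 130 cm, so 4 shelves suffice.

Yes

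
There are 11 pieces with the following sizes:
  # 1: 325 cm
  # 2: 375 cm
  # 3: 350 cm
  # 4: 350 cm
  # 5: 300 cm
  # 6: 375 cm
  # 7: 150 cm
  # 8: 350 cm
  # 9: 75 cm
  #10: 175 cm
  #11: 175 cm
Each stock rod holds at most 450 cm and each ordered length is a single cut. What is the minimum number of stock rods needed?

8

Total = 375 + 375 + 350 + 350 + 350 + 325 + 300 + 175 + 175 + 150 + 75 = 3000 cm.
Lower bound: ⌈3000/450⌉ = 7 stock rods.
A packing using 8 stock rods:
  stock rod 1: 375 + 75 = 450
  stock rod 2: 375 = 375
  stock rod 3: 350 = 350
  stock rod 4: 350 = 350
  stock rod 5: 350 = 350
  stock rod 6: 325 = 325
  stock rod 7: 300 + 150 = 450
  stock rod 8: 175 + 175 = 350
No arrangement into 7 stock rods stays within capacity, so 8 is optimal.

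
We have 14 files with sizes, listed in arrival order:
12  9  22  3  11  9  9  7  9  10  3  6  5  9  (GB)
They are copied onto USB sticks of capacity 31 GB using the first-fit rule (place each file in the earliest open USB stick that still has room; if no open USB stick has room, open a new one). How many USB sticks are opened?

5

  12 → USB stick 1 (new)  [load 12/31]
  9 → USB stick 1  [load 21/31]
  22 → USB stick 2 (new)  [load 22/31]
  3 → USB stick 1  [load 24/31]
  11 → USB stick 3 (new)  [load 11/31]
  9 → USB stick 2  [load 31/31]
  9 → USB stick 3  [load 20/31]
  7 → USB stick 1  [load 31/31]
  9 → USB stick 3  [load 29/31]
  10 → USB stick 4 (new)  [load 10/31]
  3 → USB stick 4  [load 13/31]
  6 → USB stick 4  [load 19/31]
  5 → USB stick 4  [load 24/31]
  9 → USB stick 5 (new)  [load 9/31]
5 USB sticks opened.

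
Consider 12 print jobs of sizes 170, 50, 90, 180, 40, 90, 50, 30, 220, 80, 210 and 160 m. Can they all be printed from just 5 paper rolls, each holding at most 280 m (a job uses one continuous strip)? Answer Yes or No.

No

Total = 1370 m; ⌈1370/280⌉ = 5.
The bound of 5 does not rule out 5, but exhaustive search shows no assignment into 5 paper rolls of capacity 280 m exists — the minimum is 6.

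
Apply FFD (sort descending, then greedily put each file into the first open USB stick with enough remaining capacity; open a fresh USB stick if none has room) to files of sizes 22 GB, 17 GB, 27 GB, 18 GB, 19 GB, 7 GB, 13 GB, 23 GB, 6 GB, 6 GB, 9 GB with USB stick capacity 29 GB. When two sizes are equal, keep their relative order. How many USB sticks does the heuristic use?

7

Sorted descending: 27, 23, 22, 19, 18, 17, 13, 9, 7, 6, 6.
  27 → USB stick 1 (new)  [load 27/29]
  23 → USB stick 2 (new)  [load 23/29]
  22 → USB stick 3 (new)  [load 22/29]
  19 → USB stick 4 (new)  [load 19/29]
  18 → USB stick 5 (new)  [load 18/29]
  17 → USB stick 6 (new)  [load 17/29]
  13 → USB stick 7 (new)  [load 13/29]
  9 → USB stick 4  [load 28/29]
  7 → USB stick 3  [load 29/29]
  6 → USB stick 2  [load 29/29]
  6 → USB stick 5  [load 24/29]
7 USB sticks opened.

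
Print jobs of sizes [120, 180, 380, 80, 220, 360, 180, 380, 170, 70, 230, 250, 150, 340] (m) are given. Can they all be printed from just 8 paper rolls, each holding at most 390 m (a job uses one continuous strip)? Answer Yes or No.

No

Total = 3110 m; ⌈3110/390⌉ = 8.
The bound of 8 does not rule out 8, but exhaustive search shows no assignment into 8 paper rolls of capacity 390 m exists — the minimum is 9.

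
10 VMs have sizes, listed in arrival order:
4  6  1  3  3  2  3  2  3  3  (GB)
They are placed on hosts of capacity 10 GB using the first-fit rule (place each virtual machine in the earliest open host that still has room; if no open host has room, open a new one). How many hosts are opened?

  4 → host 1 (new)  [load 4/10]
  6 → host 1  [load 10/10]
  1 → host 2 (new)  [load 1/10]
  3 → host 2  [load 4/10]
  3 → host 2  [load 7/10]
  2 → host 2  [load 9/10]
  3 → host 3 (new)  [load 3/10]
  2 → host 3  [load 5/10]
  3 → host 3  [load 8/10]
  3 → host 4 (new)  [load 3/10]
4 hosts opened.

4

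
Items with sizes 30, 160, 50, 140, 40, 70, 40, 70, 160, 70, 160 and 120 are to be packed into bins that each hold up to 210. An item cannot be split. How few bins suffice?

Total = 160 + 160 + 160 + 140 + 120 + 70 + 70 + 70 + 50 + 40 + 40 + 30 = 1110.
Lower bound: ⌈1110/210⌉ = 6 bins.
A packing using 6 bins:
  bin 1: 160 + 50 = 210
  bin 2: 160 + 40 = 200
  bin 3: 160 + 40 = 200
  bin 4: 140 + 70 = 210
  bin 5: 120 + 70 = 190
  bin 6: 70 + 30 = 100
This matches the lower bound, so 6 is optimal.

6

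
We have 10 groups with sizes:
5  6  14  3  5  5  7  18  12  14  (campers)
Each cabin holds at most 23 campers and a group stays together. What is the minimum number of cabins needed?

Total = 18 + 14 + 14 + 12 + 7 + 6 + 5 + 5 + 5 + 3 = 89 campers.
Lower bound: ⌈89/23⌉ = 4 cabins.
A packing using 4 cabins:
  cabin 1: 18 + 5 = 23
  cabin 2: 14 + 7 = 21
  cabin 3: 14 + 6 + 3 = 23
  cabin 4: 12 + 5 + 5 = 22
This matches the lower bound, so 4 is optimal.

4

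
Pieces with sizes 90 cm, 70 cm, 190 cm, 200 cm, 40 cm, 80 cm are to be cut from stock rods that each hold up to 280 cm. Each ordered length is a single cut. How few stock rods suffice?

Total = 200 + 190 + 90 + 80 + 70 + 40 = 670 cm.
Lower bound: ⌈670/280⌉ = 3 stock rods.
A packing using 3 stock rods:
  stock rod 1: 200 + 80 = 280
  stock rod 2: 190 + 90 = 280
  stock rod 3: 70 + 40 = 110
This matches the lower bound, so 3 is optimal.

3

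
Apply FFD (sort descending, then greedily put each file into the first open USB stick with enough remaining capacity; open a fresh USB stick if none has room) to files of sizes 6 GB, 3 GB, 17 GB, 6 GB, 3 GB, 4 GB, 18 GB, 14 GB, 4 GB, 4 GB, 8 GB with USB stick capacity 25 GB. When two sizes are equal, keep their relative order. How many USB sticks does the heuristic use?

4

Sorted descending: 18, 17, 14, 8, 6, 6, 4, 4, 4, 3, 3.
  18 → USB stick 1 (new)  [load 18/25]
  17 → USB stick 2 (new)  [load 17/25]
  14 → USB stick 3 (new)  [load 14/25]
  8 → USB stick 2  [load 25/25]
  6 → USB stick 1  [load 24/25]
  6 → USB stick 3  [load 20/25]
  4 → USB stick 3  [load 24/25]
  4 → USB stick 4 (new)  [load 4/25]
  4 → USB stick 4  [load 8/25]
  3 → USB stick 4  [load 11/25]
  3 → USB stick 4  [load 14/25]
4 USB sticks opened.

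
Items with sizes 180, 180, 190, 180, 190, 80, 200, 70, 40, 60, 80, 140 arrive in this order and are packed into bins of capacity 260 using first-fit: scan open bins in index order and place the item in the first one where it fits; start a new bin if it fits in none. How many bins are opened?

7

  180 → bin 1 (new)  [load 180/260]
  180 → bin 2 (new)  [load 180/260]
  190 → bin 3 (new)  [load 190/260]
  180 → bin 4 (new)  [load 180/260]
  190 → bin 5 (new)  [load 190/260]
  80 → bin 1  [load 260/260]
  200 → bin 6 (new)  [load 200/260]
  70 → bin 2  [load 250/260]
  40 → bin 3  [load 230/260]
  60 → bin 4  [load 240/260]
  80 → bin 7 (new)  [load 80/260]
  140 → bin 7  [load 220/260]
7 bins opened.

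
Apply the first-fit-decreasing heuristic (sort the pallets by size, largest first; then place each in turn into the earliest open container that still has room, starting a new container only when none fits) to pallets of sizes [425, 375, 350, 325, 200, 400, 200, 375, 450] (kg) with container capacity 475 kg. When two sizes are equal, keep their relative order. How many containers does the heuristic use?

Sorted descending: 450, 425, 400, 375, 375, 350, 325, 200, 200.
  450 → container 1 (new)  [load 450/475]
  425 → container 2 (new)  [load 425/475]
  400 → container 3 (new)  [load 400/475]
  375 → container 4 (new)  [load 375/475]
  375 → container 5 (new)  [load 375/475]
  350 → container 6 (new)  [load 350/475]
  325 → container 7 (new)  [load 325/475]
  200 → container 8 (new)  [load 200/475]
  200 → container 8  [load 400/475]
8 containers opened.

8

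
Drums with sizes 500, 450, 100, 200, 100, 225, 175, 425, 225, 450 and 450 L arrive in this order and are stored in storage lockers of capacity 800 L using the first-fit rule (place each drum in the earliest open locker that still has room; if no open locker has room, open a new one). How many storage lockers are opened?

5

  500 → locker 1 (new)  [load 500/800]
  450 → locker 2 (new)  [load 450/800]
  100 → locker 1  [load 600/800]
  200 → locker 1  [load 800/800]
  100 → locker 2  [load 550/800]
  225 → locker 2  [load 775/800]
  175 → locker 3 (new)  [load 175/800]
  425 → locker 3  [load 600/800]
  225 → locker 4 (new)  [load 225/800]
  450 → locker 4  [load 675/800]
  450 → locker 5 (new)  [load 450/800]
5 storage lockers opened.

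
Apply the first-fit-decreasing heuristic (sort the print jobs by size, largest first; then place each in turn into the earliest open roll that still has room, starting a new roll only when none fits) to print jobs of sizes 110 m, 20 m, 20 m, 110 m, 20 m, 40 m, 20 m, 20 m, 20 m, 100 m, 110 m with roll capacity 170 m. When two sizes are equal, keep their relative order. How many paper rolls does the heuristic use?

Sorted descending: 110, 110, 110, 100, 40, 20, 20, 20, 20, 20, 20.
  110 → roll 1 (new)  [load 110/170]
  110 → roll 2 (new)  [load 110/170]
  110 → roll 3 (new)  [load 110/170]
  100 → roll 4 (new)  [load 100/170]
  40 → roll 1  [load 150/170]
  20 → roll 1  [load 170/170]
  20 → roll 2  [load 130/170]
  20 → roll 2  [load 150/170]
  20 → roll 2  [load 170/170]
  20 → roll 3  [load 130/170]
  20 → roll 3  [load 150/170]
4 paper rolls opened.

4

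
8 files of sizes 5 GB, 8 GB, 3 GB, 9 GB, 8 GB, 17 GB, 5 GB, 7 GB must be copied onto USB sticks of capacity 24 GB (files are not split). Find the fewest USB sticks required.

Total = 17 + 9 + 8 + 8 + 7 + 5 + 5 + 3 = 62 GB.
Lower bound: ⌈62/24⌉ = 3 USB sticks.
A packing using 3 USB sticks:
  USB stick 1: 17 + 7 = 24
  USB stick 2: 9 + 8 + 5 = 22
  USB stick 3: 8 + 5 + 3 = 16
This matches the lower bound, so 3 is optimal.

3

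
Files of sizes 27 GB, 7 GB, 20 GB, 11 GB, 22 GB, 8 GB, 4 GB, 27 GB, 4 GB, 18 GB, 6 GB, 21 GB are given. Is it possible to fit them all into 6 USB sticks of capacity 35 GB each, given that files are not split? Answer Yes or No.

A valid assignment using 6 USB sticks:
  USB stick 1: 27 + 8 = 35
  USB stick 2: 27 + 7 = 34
  USB stick 3: 22 + 11 = 33
  USB stick 4: 21 + 6 + 4 + 4 = 35
  USB stick 5: 20 = 20
  USB stick 6: 18 = 18
Every load is within 35 GB, so 6 USB sticks suffice.

Yes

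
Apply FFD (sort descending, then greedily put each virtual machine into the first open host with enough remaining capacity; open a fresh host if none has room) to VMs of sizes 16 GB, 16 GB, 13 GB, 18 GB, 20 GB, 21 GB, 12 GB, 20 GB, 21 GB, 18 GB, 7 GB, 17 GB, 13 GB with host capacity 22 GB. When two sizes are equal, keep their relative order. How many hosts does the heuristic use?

Sorted descending: 21, 21, 20, 20, 18, 18, 17, 16, 16, 13, 13, 12, 7.
  21 → host 1 (new)  [load 21/22]
  21 → host 2 (new)  [load 21/22]
  20 → host 3 (new)  [load 20/22]
  20 → host 4 (new)  [load 20/22]
  18 → host 5 (new)  [load 18/22]
  18 → host 6 (new)  [load 18/22]
  17 → host 7 (new)  [load 17/22]
  16 → host 8 (new)  [load 16/22]
  16 → host 9 (new)  [load 16/22]
  13 → host 10 (new)  [load 13/22]
  13 → host 11 (new)  [load 13/22]
  12 → host 12 (new)  [load 12/22]
  7 → host 10  [load 20/22]
12 hosts opened.

12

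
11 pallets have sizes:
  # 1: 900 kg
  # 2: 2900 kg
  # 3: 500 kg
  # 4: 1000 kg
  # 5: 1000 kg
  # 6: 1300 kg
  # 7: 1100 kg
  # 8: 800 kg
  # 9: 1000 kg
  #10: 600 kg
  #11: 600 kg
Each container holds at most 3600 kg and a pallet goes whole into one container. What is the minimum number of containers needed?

4

Total = 2900 + 1300 + 1100 + 1000 + 1000 + 1000 + 900 + 800 + 600 + 600 + 500 = 11700 kg.
Lower bound: ⌈11700/3600⌉ = 4 containers.
A packing using 4 containers:
  container 1: 2900 + 600 = 3500
  container 2: 1300 + 1100 + 1000 = 3400
  container 3: 1000 + 1000 + 900 + 600 = 3500
  container 4: 800 + 500 = 1300
This matches the lower bound, so 4 is optimal.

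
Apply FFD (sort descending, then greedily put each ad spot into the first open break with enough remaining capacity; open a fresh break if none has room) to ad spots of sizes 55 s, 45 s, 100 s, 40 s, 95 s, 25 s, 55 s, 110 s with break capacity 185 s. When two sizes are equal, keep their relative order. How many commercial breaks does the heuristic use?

Sorted descending: 110, 100, 95, 55, 55, 45, 40, 25.
  110 → break 1 (new)  [load 110/185]
  100 → break 2 (new)  [load 100/185]
  95 → break 3 (new)  [load 95/185]
  55 → break 1  [load 165/185]
  55 → break 2  [load 155/185]
  45 → break 3  [load 140/185]
  40 → break 3  [load 180/185]
  25 → break 2  [load 180/185]
3 commercial breaks opened.

3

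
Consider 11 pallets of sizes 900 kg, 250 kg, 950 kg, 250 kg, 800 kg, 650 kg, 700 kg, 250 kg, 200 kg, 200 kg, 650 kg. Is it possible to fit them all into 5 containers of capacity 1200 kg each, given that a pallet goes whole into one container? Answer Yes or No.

Total = 5800 kg; ⌈5800/1200⌉ = 5.
6 pallets each exceed half the capacity and cannot share a container, forcing at least 6 containers.
At least 6 containers are required, but only 5 are allowed.

No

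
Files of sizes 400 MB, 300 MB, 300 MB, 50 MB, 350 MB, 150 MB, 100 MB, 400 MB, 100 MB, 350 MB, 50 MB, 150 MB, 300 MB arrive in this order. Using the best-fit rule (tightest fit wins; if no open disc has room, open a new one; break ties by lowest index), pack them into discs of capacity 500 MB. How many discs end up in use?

7

  400 → disc 1 (new)  [load 400/500]
  300 → disc 2 (new)  [load 300/500]
  300 → disc 3 (new)  [load 300/500]
  50 → disc 1  [load 450/500]
  350 → disc 4 (new)  [load 350/500]
  150 → disc 4  [load 500/500]
  100 → disc 2  [load 400/500]
  400 → disc 5 (new)  [load 400/500]
  100 → disc 2  [load 500/500]
  350 → disc 6 (new)  [load 350/500]
  50 → disc 1  [load 500/500]
  150 → disc 6  [load 500/500]
  300 → disc 7 (new)  [load 300/500]
7 discs opened.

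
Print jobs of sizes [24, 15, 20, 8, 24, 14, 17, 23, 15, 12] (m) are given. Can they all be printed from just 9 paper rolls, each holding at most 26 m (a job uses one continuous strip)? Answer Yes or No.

A valid assignment using 8 paper rolls:
  roll 1: 24 = 24
  roll 2: 24 = 24
  roll 3: 23 = 23
  roll 4: 20 = 20
  roll 5: 17 + 8 = 25
  roll 6: 15 = 15
  roll 7: 15 = 15
  roll 8: 14 + 12 = 26
That uses only 8 ≤ 9, so 9 paper rolls are enough.

Yes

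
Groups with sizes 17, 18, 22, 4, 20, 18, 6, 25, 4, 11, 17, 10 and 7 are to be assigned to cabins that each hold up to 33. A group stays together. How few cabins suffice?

7

Total = 25 + 22 + 20 + 18 + 18 + 17 + 17 + 11 + 10 + 7 + 6 + 4 + 4 = 179.
Lower bound: ⌈179/33⌉ = 6 cabins.
Also, 7 groups each exceed 33/2, and no two of those can share a cabin, so at least 7 cabins are needed.
A packing using 7 cabins:
  cabin 1: 25 + 7 = 32
  cabin 2: 22 + 11 = 33
  cabin 3: 20 + 10 = 30
  cabin 4: 18 + 6 + 4 + 4 = 32
  cabin 5: 18 = 18
  cabin 6: 17 = 17
  cabin 7: 17 = 17
This matches the lower bound, so 7 is optimal.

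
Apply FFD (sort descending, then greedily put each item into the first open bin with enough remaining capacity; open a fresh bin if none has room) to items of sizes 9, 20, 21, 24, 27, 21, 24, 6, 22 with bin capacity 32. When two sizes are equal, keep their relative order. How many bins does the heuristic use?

Sorted descending: 27, 24, 24, 22, 21, 21, 20, 9, 6.
  27 → bin 1 (new)  [load 27/32]
  24 → bin 2 (new)  [load 24/32]
  24 → bin 3 (new)  [load 24/32]
  22 → bin 4 (new)  [load 22/32]
  21 → bin 5 (new)  [load 21/32]
  21 → bin 6 (new)  [load 21/32]
  20 → bin 7 (new)  [load 20/32]
  9 → bin 4  [load 31/32]
  6 → bin 2  [load 30/32]
7 bins opened.

7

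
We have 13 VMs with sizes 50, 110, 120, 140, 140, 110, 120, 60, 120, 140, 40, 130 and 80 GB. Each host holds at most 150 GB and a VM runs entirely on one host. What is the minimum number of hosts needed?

Total = 140 + 140 + 140 + 130 + 120 + 120 + 120 + 110 + 110 + 80 + 60 + 50 + 40 = 1360 GB.
Lower bound: ⌈1360/150⌉ = 10 hosts.
A packing using 11 hosts:
  host 1: 140 = 140
  host 2: 140 = 140
  host 3: 140 = 140
  host 4: 130 = 130
  host 5: 120 = 120
  host 6: 120 = 120
  host 7: 120 = 120
  host 8: 110 + 40 = 150
  host 9: 110 = 110
  host 10: 80 + 60 = 140
  host 11: 50 = 50
No arrangement into 10 hosts stays within capacity, so 11 is optimal.

11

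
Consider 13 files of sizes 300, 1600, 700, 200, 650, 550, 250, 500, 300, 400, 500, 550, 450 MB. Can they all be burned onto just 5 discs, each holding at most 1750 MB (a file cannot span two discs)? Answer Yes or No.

Yes

A valid assignment using 5 discs:
  disc 1: 1600 = 1600
  disc 2: 700 + 650 + 400 = 1750
  disc 3: 550 + 550 + 500 = 1600
  disc 4: 500 + 450 + 300 + 300 + 200 = 1750
  disc 5: 250 = 250
Every load is within 1750 MB, so 5 discs suffice.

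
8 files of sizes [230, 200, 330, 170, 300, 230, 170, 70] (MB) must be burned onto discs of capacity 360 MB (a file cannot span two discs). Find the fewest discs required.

6

Total = 330 + 300 + 230 + 230 + 200 + 170 + 170 + 70 = 1700 MB.
Lower bound: ⌈1700/360⌉ = 5 discs.
A packing using 6 discs:
  disc 1: 330 = 330
  disc 2: 300 = 300
  disc 3: 230 + 70 = 300
  disc 4: 230 = 230
  disc 5: 200 = 200
  disc 6: 170 + 170 = 340
No arrangement into 5 discs stays within capacity, so 6 is optimal.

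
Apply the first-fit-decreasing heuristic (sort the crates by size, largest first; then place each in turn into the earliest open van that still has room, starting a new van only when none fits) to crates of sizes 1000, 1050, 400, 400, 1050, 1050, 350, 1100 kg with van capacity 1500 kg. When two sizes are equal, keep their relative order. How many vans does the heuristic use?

5

Sorted descending: 1100, 1050, 1050, 1050, 1000, 400, 400, 350.
  1100 → van 1 (new)  [load 1100/1500]
  1050 → van 2 (new)  [load 1050/1500]
  1050 → van 3 (new)  [load 1050/1500]
  1050 → van 4 (new)  [load 1050/1500]
  1000 → van 5 (new)  [load 1000/1500]
  400 → van 1  [load 1500/1500]
  400 → van 2  [load 1450/1500]
  350 → van 3  [load 1400/1500]
5 vans opened.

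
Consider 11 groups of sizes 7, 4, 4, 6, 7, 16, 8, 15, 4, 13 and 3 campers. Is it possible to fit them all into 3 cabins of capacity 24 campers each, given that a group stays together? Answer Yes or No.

No

Total = 87 campers; ⌈87/24⌉ = 4.
At least 4 cabins are required, but only 3 are allowed.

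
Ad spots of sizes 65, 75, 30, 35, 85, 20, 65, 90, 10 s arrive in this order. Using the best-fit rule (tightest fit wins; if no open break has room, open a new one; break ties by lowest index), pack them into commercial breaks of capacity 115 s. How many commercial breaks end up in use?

  65 → break 1 (new)  [load 65/115]
  75 → break 2 (new)  [load 75/115]
  30 → break 2  [load 105/115]
  35 → break 1  [load 100/115]
  85 → break 3 (new)  [load 85/115]
  20 → break 3  [load 105/115]
  65 → break 4 (new)  [load 65/115]
  90 → break 5 (new)  [load 90/115]
  10 → break 2  [load 115/115]
5 commercial breaks opened.

5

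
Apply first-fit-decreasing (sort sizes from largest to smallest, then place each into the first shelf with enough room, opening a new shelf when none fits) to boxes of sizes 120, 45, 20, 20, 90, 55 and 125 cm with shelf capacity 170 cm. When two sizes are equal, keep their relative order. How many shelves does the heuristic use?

3

Sorted descending: 125, 120, 90, 55, 45, 20, 20.
  125 → shelf 1 (new)  [load 125/170]
  120 → shelf 2 (new)  [load 120/170]
  90 → shelf 3 (new)  [load 90/170]
  55 → shelf 3  [load 145/170]
  45 → shelf 1  [load 170/170]
  20 → shelf 2  [load 140/170]
  20 → shelf 2  [load 160/170]
3 shelves opened.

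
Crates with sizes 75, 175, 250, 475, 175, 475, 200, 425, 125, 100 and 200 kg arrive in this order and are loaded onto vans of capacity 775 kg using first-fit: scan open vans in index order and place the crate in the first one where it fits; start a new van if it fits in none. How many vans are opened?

  75 → van 1 (new)  [load 75/775]
  175 → van 1  [load 250/775]
  250 → van 1  [load 500/775]
  475 → van 2 (new)  [load 475/775]
  175 → van 1  [load 675/775]
  475 → van 3 (new)  [load 475/775]
  200 → van 2  [load 675/775]
  425 → van 4 (new)  [load 425/775]
  125 → van 3  [load 600/775]
  100 → van 1  [load 775/775]
  200 → van 4  [load 625/775]
4 vans opened.

4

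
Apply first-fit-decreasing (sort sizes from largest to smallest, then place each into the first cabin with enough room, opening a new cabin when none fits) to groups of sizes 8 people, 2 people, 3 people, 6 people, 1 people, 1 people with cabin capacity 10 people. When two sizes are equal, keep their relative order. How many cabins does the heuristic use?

3

Sorted descending: 8, 6, 3, 2, 1, 1.
  8 → cabin 1 (new)  [load 8/10]
  6 → cabin 2 (new)  [load 6/10]
  3 → cabin 2  [load 9/10]
  2 → cabin 1  [load 10/10]
  1 → cabin 2  [load 10/10]
  1 → cabin 3 (new)  [load 1/10]
3 cabins opened.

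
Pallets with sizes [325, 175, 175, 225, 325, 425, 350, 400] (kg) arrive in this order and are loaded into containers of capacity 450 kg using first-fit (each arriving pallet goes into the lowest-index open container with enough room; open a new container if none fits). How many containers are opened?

7

  325 → container 1 (new)  [load 325/450]
  175 → container 2 (new)  [load 175/450]
  175 → container 2  [load 350/450]
  225 → container 3 (new)  [load 225/450]
  325 → container 4 (new)  [load 325/450]
  425 → container 5 (new)  [load 425/450]
  350 → container 6 (new)  [load 350/450]
  400 → container 7 (new)  [load 400/450]
7 containers opened.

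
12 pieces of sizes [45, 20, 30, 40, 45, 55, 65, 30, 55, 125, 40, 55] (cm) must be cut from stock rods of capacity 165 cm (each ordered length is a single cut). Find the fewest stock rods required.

4

Total = 125 + 65 + 55 + 55 + 55 + 45 + 45 + 40 + 40 + 30 + 30 + 20 = 605 cm.
Lower bound: ⌈605/165⌉ = 4 stock rods.
A packing using 4 stock rods:
  stock rod 1: 125 + 40 = 165
  stock rod 2: 65 + 55 + 45 = 165
  stock rod 3: 55 + 55 + 45 = 155
  stock rod 4: 40 + 30 + 30 + 20 = 120
This matches the lower bound, so 4 is optimal.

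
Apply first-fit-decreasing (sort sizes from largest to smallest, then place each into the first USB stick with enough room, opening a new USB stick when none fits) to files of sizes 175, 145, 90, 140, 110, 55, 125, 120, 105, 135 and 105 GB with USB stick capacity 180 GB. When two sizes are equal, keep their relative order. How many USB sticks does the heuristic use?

10

Sorted descending: 175, 145, 140, 135, 125, 120, 110, 105, 105, 90, 55.
  175 → USB stick 1 (new)  [load 175/180]
  145 → USB stick 2 (new)  [load 145/180]
  140 → USB stick 3 (new)  [load 140/180]
  135 → USB stick 4 (new)  [load 135/180]
  125 → USB stick 5 (new)  [load 125/180]
  120 → USB stick 6 (new)  [load 120/180]
  110 → USB stick 7 (new)  [load 110/180]
  105 → USB stick 8 (new)  [load 105/180]
  105 → USB stick 9 (new)  [load 105/180]
  90 → USB stick 10 (new)  [load 90/180]
  55 → USB stick 5  [load 180/180]
10 USB sticks opened.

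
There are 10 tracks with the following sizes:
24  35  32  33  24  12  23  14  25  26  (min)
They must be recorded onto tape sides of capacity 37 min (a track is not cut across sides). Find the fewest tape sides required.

Total = 35 + 33 + 32 + 26 + 25 + 24 + 24 + 23 + 14 + 12 = 248 min.
Lower bound: ⌈248/37⌉ = 7 tape sides.
Also, 8 tracks each exceed 37/2 min, and no two of those can share a side, so at least 8 tape sides are needed.
A packing using 8 tape sides:
  side 1: 35 = 35
  side 2: 33 = 33
  side 3: 32 = 32
  side 4: 26 = 26
  side 5: 25 + 12 = 37
  side 6: 24 = 24
  side 7: 24 = 24
  side 8: 23 + 14 = 37
This matches the lower bound, so 8 is optimal.

8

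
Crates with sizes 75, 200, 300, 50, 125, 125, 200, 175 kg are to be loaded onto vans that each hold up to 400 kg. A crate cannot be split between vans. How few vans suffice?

4

Total = 300 + 200 + 200 + 175 + 125 + 125 + 75 + 50 = 1250 kg.
Lower bound: ⌈1250/400⌉ = 4 vans.
A packing using 4 vans:
  van 1: 300 + 75 = 375
  van 2: 200 + 200 = 400
  van 3: 175 + 125 + 50 = 350
  van 4: 125 = 125
This matches the lower bound, so 4 is optimal.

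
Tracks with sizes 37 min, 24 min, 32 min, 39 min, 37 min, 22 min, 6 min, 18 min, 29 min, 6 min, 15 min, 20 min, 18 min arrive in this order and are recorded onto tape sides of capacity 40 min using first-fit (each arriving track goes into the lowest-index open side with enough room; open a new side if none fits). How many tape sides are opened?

9

  37 → side 1 (new)  [load 37/40]
  24 → side 2 (new)  [load 24/40]
  32 → side 3 (new)  [load 32/40]
  39 → side 4 (new)  [load 39/40]
  37 → side 5 (new)  [load 37/40]
  22 → side 6 (new)  [load 22/40]
  6 → side 2  [load 30/40]
  18 → side 6  [load 40/40]
  29 → side 7 (new)  [load 29/40]
  6 → side 2  [load 36/40]
  15 → side 8 (new)  [load 15/40]
  20 → side 8  [load 35/40]
  18 → side 9 (new)  [load 18/40]
9 tape sides opened.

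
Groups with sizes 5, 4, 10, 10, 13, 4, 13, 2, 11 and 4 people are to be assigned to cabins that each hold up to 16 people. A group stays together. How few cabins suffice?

Total = 13 + 13 + 11 + 10 + 10 + 5 + 4 + 4 + 4 + 2 = 76 people.
Lower bound: ⌈76/16⌉ = 5 cabins.
A packing using 6 cabins:
  cabin 1: 13 + 2 = 15
  cabin 2: 13 = 13
  cabin 3: 11 + 5 = 16
  cabin 4: 10 + 4 = 14
  cabin 5: 10 + 4 = 14
  cabin 6: 4 = 4
No arrangement into 5 cabins stays within capacity, so 6 is optimal.

6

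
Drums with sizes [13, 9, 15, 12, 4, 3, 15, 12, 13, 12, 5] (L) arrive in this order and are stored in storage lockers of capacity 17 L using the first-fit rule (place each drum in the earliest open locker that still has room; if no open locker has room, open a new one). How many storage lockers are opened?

8

  13 → locker 1 (new)  [load 13/17]
  9 → locker 2 (new)  [load 9/17]
  15 → locker 3 (new)  [load 15/17]
  12 → locker 4 (new)  [load 12/17]
  4 → locker 1  [load 17/17]
  3 → locker 2  [load 12/17]
  15 → locker 5 (new)  [load 15/17]
  12 → locker 6 (new)  [load 12/17]
  13 → locker 7 (new)  [load 13/17]
  12 → locker 8 (new)  [load 12/17]
  5 → locker 2  [load 17/17]
8 storage lockers opened.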